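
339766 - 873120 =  - 533354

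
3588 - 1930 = 1658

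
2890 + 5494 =8384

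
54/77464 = 27/38732 = 0.00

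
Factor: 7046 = 2^1*13^1*271^1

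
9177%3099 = 2979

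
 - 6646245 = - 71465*93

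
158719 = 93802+64917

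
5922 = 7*846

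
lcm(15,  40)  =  120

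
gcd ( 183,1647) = 183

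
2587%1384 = 1203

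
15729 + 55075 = 70804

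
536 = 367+169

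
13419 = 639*21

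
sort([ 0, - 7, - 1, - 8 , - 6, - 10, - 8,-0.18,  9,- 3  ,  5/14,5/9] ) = [ - 10,-8, - 8, - 7,  -  6, - 3, - 1, - 0.18, 0, 5/14,5/9,9]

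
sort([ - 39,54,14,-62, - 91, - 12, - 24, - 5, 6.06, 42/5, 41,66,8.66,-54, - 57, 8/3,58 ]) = [ - 91, - 62, - 57,-54,  -  39, - 24, - 12 , - 5, 8/3, 6.06,42/5, 8.66 , 14,41, 54,  58,66] 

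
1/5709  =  1/5709 = 0.00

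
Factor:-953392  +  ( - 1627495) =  - 2580887 =- 2580887^1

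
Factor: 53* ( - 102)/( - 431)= 2^1 * 3^1*17^1*53^1 * 431^( - 1) =5406/431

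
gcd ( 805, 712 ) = 1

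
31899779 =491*64969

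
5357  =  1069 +4288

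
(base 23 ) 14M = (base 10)643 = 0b1010000011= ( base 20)1C3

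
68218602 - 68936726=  - 718124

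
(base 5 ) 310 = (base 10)80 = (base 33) 2E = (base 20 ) 40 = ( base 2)1010000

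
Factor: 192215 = 5^1*37^1*1039^1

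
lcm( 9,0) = 0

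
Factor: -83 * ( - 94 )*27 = 2^1*3^3*47^1*83^1 = 210654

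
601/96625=601/96625 = 0.01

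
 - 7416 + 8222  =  806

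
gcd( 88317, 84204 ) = 9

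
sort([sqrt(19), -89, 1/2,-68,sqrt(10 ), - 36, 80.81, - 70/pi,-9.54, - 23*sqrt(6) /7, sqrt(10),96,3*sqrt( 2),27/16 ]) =[ - 89, -68, - 36, - 70/pi, - 9.54 ,-23*sqrt( 6 )/7,1/2,27/16,  sqrt(10 ), sqrt( 10),3*sqrt(2 ), sqrt( 19) , 80.81,96] 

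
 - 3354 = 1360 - 4714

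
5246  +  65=5311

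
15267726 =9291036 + 5976690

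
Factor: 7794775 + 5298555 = 13093330=2^1*5^1*1309333^1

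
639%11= 1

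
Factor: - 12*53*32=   -20352 = - 2^7* 3^1*53^1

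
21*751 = 15771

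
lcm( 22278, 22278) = 22278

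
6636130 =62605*106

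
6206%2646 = 914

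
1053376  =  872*1208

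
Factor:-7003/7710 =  -2^ ( - 1)*3^ ( - 1)*5^(-1 )*47^1*149^1*257^ ( - 1 )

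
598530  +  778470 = 1377000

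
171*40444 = 6915924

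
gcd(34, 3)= 1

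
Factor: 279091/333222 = 2^(-1)*3^(-1)*79^( - 1)*397^1 = 397/474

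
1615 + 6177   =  7792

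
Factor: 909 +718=1627^1 = 1627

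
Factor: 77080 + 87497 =164577 = 3^1* 7^1 * 17^1*461^1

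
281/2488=281/2488 =0.11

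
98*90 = 8820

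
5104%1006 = 74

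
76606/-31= - 2472 + 26/31 = -  2471.16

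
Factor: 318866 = 2^1 * 31^1 * 37^1*139^1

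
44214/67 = 44214/67 =659.91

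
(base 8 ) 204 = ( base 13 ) A2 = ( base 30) 4c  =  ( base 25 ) 57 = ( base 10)132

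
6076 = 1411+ 4665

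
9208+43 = 9251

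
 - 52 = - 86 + 34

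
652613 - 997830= - 345217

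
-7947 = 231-8178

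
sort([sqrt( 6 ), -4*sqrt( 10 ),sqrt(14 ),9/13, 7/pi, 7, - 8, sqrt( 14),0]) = [ - 4*sqrt(10),-8, 0 , 9/13,7/pi,sqrt(6 ),sqrt( 14), sqrt(14 ),  7]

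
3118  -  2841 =277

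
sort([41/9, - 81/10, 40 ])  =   [ -81/10 , 41/9,40 ]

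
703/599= 703/599= 1.17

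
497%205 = 87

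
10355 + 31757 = 42112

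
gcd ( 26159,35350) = 707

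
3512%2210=1302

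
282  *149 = 42018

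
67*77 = 5159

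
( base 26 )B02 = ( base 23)e19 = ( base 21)GI4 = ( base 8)16416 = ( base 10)7438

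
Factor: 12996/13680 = 2^( - 2)*5^( - 1 )*19^1 = 19/20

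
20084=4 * 5021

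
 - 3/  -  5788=3/5788= 0.00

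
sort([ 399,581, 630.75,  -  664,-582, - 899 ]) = [ - 899 , - 664, - 582 , 399,581,  630.75]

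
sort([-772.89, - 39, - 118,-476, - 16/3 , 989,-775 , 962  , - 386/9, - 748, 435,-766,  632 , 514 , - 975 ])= [ - 975 ,-775, - 772.89,-766 ,  -  748, - 476,-118, - 386/9,-39 , - 16/3,  435 , 514, 632, 962 , 989] 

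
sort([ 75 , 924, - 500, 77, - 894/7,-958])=[ - 958, - 500,  -  894/7, 75,77 , 924]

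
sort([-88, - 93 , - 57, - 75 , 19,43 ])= [-93, - 88, - 75, - 57,19,43 ]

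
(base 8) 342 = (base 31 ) 79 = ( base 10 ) 226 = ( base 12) 16A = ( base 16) e2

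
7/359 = 7/359 = 0.02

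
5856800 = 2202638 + 3654162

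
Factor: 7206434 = 2^1*19^1 * 189643^1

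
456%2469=456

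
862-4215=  - 3353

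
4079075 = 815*5005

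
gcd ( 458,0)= 458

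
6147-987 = 5160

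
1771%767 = 237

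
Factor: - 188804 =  - 2^2 * 7^1*11^1*613^1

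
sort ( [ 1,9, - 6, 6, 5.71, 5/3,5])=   [ - 6,1, 5/3 , 5,5.71,6,  9]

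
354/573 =118/191 = 0.62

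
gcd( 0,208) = 208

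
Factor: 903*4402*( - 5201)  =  -20674006206   =  - 2^1* 3^1*7^2 * 31^1*43^1*71^1*743^1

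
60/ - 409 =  - 1 + 349/409= - 0.15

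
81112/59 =1374 + 46/59 = 1374.78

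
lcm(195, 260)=780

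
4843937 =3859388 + 984549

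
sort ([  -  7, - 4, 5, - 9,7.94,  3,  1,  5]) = [ - 9, -7, - 4 , 1,3,5,5,  7.94]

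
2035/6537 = 2035/6537  =  0.31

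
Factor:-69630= - 2^1*3^1*5^1*11^1*211^1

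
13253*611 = 8097583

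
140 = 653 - 513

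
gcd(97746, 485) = 1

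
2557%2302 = 255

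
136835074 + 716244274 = 853079348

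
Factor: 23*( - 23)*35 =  - 18515 = - 5^1*7^1*23^2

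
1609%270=259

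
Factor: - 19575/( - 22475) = 27/31 =3^3*31^( - 1 ) 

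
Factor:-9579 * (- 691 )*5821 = 3^1* 31^1*103^1*691^1 *5821^1 = 38529717069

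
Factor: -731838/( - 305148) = 283/118 = 2^( - 1)*59^ ( -1) * 283^1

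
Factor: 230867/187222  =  2^ ( - 1)*13^1*59^1*311^ ( - 1) =767/622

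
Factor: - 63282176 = - 2^10*29^1*2131^1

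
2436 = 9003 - 6567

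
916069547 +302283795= 1218353342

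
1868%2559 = 1868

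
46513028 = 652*71339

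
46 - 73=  - 27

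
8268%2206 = 1650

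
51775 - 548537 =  - 496762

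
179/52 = 3 + 23/52 = 3.44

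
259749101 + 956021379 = 1215770480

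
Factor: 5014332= 2^2*3^3*29^1*1601^1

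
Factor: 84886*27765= 2356859790  =  2^1*3^2*5^1*617^1*42443^1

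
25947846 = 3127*8298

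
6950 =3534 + 3416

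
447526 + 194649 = 642175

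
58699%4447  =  888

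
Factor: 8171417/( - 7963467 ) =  - 3^( - 1)* 23^1 * 29^1*12251^1*2654489^(-1)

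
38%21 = 17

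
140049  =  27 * 5187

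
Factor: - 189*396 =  - 2^2*3^5*7^1*11^1 = - 74844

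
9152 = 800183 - 791031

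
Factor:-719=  - 719^1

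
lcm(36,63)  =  252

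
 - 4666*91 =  - 424606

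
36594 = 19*1926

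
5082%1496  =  594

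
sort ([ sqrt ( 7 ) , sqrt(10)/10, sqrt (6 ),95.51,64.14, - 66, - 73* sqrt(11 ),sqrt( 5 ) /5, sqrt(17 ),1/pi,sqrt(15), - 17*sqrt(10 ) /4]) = [ - 73*sqrt( 11), - 66,  -  17*sqrt( 10 ) /4,sqrt(10 ) /10, 1/pi, sqrt (5 ) /5 , sqrt(6),sqrt (7),sqrt( 15 ),  sqrt (17),64.14,95.51] 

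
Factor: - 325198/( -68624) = 162599/34312 = 2^(  -  3)*277^1*587^1*4289^( - 1 ) 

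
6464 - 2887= 3577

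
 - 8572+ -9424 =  - 17996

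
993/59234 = 993/59234= 0.02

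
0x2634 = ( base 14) 37c8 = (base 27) DB6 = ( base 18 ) 1c36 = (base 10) 9780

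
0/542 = 0 =0.00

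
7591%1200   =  391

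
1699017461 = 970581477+728435984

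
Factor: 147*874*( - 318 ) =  - 2^2 * 3^2*7^2*19^1*23^1*53^1 = -  40856004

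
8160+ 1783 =9943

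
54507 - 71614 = -17107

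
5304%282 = 228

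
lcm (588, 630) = 8820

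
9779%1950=29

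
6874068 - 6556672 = 317396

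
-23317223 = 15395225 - 38712448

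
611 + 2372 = 2983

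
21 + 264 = 285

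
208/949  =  16/73 = 0.22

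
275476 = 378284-102808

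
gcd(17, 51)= 17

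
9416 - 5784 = 3632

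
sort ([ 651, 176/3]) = [176/3,651 ]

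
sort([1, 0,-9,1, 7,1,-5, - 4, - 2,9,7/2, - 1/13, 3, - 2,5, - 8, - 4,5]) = [ - 9, -8, - 5,-4,- 4, - 2, - 2,-1/13 , 0,1 , 1, 1,3,7/2,5,5,7,9]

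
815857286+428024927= 1243882213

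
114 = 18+96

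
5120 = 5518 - 398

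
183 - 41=142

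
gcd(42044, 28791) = 457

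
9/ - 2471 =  - 1 + 2462/2471=- 0.00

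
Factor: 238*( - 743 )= - 176834 = - 2^1*7^1*17^1 * 743^1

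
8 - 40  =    -  32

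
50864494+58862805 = 109727299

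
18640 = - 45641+64281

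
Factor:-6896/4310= - 2^3*5^( - 1)= - 8/5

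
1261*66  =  83226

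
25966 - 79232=-53266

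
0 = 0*45700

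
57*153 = 8721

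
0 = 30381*0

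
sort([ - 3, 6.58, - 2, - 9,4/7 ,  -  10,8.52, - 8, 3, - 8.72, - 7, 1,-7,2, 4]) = [ - 10, - 9, - 8.72, -8,  -  7, - 7, - 3, - 2,4/7, 1, 2,3, 4, 6.58, 8.52] 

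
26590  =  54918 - 28328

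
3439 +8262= 11701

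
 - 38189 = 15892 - 54081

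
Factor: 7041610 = 2^1*5^1*704161^1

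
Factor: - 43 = -43^1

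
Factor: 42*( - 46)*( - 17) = 2^2*3^1 * 7^1 * 17^1*23^1  =  32844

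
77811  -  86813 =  - 9002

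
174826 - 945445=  - 770619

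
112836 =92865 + 19971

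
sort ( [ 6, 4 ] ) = [4 , 6] 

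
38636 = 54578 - 15942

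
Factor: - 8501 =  - 8501^1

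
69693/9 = 7743+2/3= 7743.67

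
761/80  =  9  +  41/80=9.51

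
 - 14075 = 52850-66925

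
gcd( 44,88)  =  44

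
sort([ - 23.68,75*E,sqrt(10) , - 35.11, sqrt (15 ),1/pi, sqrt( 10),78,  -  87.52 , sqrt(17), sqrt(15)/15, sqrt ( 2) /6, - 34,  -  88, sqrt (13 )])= [ - 88,-87.52, - 35.11 , - 34, - 23.68, sqrt( 2) /6 , sqrt( 15) /15, 1/pi,  sqrt( 10) , sqrt( 10 ),sqrt(13),sqrt( 15), sqrt( 17),78,  75*E] 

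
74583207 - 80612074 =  - 6028867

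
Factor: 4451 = 4451^1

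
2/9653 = 2/9653= 0.00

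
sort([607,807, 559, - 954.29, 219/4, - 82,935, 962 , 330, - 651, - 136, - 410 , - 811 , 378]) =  [ - 954.29, - 811, - 651,-410, - 136, -82,219/4,330,378 , 559,607, 807,935,962]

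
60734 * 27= 1639818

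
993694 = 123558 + 870136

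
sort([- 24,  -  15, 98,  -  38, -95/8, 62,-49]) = [ - 49, - 38, - 24 , - 15, - 95/8,62,98]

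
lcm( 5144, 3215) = 25720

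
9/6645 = 3/2215 = 0.00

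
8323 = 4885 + 3438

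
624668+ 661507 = 1286175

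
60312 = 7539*8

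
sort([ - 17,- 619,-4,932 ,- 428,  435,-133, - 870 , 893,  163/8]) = [ - 870, - 619,-428, - 133,-17, - 4, 163/8,435,893,932]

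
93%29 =6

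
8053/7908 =1 + 145/7908 =1.02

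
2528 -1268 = 1260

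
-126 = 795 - 921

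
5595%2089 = 1417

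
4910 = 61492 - 56582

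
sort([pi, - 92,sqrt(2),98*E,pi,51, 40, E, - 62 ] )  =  [ - 92, - 62,sqrt(2 ), E,pi,pi,40,51,98*E]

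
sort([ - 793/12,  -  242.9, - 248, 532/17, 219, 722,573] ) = [ - 248,  -  242.9, - 793/12,532/17,219,573, 722]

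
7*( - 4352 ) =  - 30464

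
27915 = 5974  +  21941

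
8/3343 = 8/3343  =  0.00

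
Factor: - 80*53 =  - 4240 = - 2^4*5^1* 53^1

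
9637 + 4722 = 14359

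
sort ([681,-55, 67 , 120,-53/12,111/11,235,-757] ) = [ - 757, - 55, - 53/12,111/11, 67,120,  235 , 681]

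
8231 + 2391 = 10622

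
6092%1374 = 596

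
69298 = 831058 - 761760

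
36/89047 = 36/89047 = 0.00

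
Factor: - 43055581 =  - 751^1*57331^1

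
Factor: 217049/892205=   5^( - 1 )*7^1*101^1*307^1*178441^( - 1)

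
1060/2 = 530= 530.00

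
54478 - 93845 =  - 39367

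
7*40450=283150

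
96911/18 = 96911/18 = 5383.94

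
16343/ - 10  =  -16343/10 = - 1634.30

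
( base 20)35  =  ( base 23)2J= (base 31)23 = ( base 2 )1000001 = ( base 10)65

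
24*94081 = 2257944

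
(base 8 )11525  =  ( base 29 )5pj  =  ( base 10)4949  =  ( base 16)1355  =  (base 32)4QL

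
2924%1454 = 16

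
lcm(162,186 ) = 5022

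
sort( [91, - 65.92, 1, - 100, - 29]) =[ - 100,- 65.92, - 29, 1,  91]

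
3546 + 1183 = 4729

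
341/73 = 341/73 = 4.67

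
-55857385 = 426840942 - 482698327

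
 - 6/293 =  - 6/293=   - 0.02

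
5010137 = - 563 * (  -  8899)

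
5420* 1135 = 6151700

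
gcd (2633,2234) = 1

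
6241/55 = 113 + 26/55 =113.47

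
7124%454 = 314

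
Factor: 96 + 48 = 2^4*3^2 = 144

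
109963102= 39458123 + 70504979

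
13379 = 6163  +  7216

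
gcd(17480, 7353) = 19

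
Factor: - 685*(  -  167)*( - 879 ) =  - 100553205  =  - 3^1*5^1*137^1*167^1*293^1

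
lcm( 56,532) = 1064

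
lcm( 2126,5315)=10630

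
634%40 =34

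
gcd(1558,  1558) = 1558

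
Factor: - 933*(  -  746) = 696018= 2^1*3^1*311^1*373^1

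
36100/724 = 9025/181 = 49.86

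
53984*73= 3940832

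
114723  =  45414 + 69309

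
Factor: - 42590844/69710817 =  - 2^2*3^1 * 11^( - 1 )*1021^( - 1 ) *2069^ ( - 1)*1183079^1 = - 14196948/23236939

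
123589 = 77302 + 46287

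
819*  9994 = 8185086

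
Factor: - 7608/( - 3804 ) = 2= 2^1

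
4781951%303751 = 225686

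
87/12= 29/4 = 7.25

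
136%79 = 57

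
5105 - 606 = 4499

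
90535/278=90535/278=   325.67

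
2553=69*37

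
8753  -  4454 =4299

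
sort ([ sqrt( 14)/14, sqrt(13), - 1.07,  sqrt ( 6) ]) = [ - 1.07, sqrt( 14)/14,sqrt(6),sqrt( 13 )]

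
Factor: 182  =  2^1*7^1*13^1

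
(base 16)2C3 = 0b1011000011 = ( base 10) 707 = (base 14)387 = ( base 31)MP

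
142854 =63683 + 79171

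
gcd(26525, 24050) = 25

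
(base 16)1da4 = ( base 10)7588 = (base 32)7d4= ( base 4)1312210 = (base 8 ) 16644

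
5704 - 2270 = 3434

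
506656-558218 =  - 51562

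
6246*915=5715090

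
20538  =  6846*3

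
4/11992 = 1/2998 = 0.00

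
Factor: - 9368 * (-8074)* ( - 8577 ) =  - 648740538864 = - 2^4 * 3^2 * 11^1*367^1*953^1*1171^1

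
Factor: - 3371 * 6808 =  - 22949768 = - 2^3 * 23^1*37^1*3371^1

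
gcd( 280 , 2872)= 8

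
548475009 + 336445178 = 884920187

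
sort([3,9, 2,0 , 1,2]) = [ 0,1,2,  2, 3, 9 ]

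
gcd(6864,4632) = 24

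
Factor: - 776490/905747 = -2^1*3^1*5^1*11^1*13^1*71^(-1)*181^1*12757^( - 1 ) 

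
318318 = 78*4081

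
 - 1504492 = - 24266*62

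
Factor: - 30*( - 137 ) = 2^1*3^1*5^1*137^1= 4110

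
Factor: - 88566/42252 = - 2^( - 1 )*7^( - 1 )*29^1 * 503^( - 1 )*509^1 = - 14761/7042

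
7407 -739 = 6668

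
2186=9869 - 7683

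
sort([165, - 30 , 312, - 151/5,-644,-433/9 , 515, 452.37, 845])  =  [-644,-433/9 , - 151/5, - 30,165,  312,452.37,515, 845]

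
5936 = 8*742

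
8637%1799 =1441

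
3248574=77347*42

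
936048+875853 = 1811901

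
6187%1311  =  943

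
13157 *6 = 78942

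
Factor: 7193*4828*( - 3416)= - 2^5* 7^1*17^1*61^1*71^1 * 7193^1 = - 118630178464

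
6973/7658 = 6973/7658 =0.91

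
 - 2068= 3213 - 5281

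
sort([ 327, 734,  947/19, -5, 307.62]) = [ - 5, 947/19,307.62 , 327,734 ] 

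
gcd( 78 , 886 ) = 2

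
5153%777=491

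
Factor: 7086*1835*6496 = 84466253760 = 2^6*3^1*5^1*7^1 * 29^1*367^1*1181^1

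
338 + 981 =1319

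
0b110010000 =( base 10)400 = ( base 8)620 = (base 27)em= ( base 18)144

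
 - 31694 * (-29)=919126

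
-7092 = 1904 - 8996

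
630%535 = 95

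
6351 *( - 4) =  - 25404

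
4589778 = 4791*958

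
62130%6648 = 2298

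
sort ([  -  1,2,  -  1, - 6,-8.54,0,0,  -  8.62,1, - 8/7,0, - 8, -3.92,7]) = [ - 8.62,  -  8.54, - 8,  -  6,-3.92  ,-8/7, - 1, - 1,0,0,0,1,2,7] 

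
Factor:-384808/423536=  - 467/514 = - 2^( - 1) * 257^( -1)*467^1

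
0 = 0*2399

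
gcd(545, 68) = 1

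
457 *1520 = 694640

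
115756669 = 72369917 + 43386752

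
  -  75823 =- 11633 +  - 64190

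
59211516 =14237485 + 44974031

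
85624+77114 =162738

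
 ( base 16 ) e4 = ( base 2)11100100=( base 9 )273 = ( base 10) 228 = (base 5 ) 1403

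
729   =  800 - 71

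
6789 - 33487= -26698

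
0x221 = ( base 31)HI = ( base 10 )545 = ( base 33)GH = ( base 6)2305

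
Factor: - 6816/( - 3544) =852/443 = 2^2*  3^1* 71^1* 443^( - 1) 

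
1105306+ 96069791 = 97175097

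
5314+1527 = 6841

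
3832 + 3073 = 6905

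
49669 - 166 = 49503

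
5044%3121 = 1923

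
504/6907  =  504/6907  =  0.07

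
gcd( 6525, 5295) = 15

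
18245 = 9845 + 8400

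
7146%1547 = 958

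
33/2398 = 3/218 =0.01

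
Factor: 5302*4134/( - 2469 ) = -2^2*11^1*13^1*53^1*241^1*823^(-1) = - 7306156/823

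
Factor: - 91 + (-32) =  - 3^1 * 41^1 =- 123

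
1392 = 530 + 862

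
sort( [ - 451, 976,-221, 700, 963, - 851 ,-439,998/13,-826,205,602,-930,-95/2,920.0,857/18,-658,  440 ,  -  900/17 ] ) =[ - 930,-851,-826, - 658,-451,- 439 ,-221, - 900/17,-95/2, 857/18,998/13,205  ,  440, 602,700 , 920.0,963,976 ] 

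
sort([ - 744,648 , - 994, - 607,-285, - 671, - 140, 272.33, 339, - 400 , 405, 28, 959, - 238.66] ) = [ - 994 , - 744, - 671,-607, - 400, - 285, - 238.66,- 140, 28, 272.33, 339, 405, 648, 959] 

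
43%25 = 18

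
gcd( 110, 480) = 10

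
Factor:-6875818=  - 2^1*47^1*193^1*379^1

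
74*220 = 16280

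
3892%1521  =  850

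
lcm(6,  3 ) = 6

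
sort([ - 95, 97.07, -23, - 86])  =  [ - 95, - 86 ,-23, 97.07]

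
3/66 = 1/22  =  0.05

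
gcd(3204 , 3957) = 3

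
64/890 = 32/445 = 0.07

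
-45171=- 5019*9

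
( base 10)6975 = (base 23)d46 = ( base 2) 1101100111111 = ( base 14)2783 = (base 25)b40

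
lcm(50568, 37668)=3691464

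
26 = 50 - 24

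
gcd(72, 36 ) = 36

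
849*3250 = 2759250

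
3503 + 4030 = 7533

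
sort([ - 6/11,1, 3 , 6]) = [ - 6/11, 1, 3, 6 ] 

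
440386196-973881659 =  - 533495463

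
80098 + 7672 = 87770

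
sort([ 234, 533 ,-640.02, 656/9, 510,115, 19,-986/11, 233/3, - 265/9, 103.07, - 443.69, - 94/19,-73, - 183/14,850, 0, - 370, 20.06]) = [ - 640.02, -443.69, - 370, - 986/11,- 73, - 265/9, - 183/14, - 94/19,  0, 19,20.06,656/9, 233/3, 103.07, 115,234, 510,533, 850 ] 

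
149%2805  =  149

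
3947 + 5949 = 9896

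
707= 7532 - 6825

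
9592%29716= 9592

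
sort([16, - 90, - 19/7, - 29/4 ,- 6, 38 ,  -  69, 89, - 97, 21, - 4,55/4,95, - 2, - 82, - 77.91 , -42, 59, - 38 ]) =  [  -  97, - 90 ,  -  82,  -  77.91,  -  69 ,  -  42 , - 38, - 29/4, - 6 ,-4,  -  19/7,  -  2, 55/4,  16, 21, 38, 59, 89 , 95] 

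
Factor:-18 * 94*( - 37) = 62604 = 2^2*3^2*37^1*47^1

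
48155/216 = 222 +203/216 = 222.94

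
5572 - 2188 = 3384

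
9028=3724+5304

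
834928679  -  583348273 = 251580406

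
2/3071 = 2/3071 = 0.00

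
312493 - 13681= 298812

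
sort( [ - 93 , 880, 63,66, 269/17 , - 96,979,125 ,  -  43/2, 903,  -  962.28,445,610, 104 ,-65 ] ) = [ - 962.28, - 96, - 93 ,-65,  -  43/2,  269/17,  63,66,104,125  ,  445,610 , 880, 903,979]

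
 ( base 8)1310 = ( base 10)712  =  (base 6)3144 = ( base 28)pc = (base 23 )17m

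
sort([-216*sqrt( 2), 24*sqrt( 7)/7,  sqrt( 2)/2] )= [ - 216 * sqrt ( 2), sqrt (2)/2, 24*sqrt( 7)/7]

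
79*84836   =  6702044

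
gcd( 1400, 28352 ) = 8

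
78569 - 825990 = - 747421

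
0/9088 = 0 = 0.00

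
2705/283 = 2705/283 = 9.56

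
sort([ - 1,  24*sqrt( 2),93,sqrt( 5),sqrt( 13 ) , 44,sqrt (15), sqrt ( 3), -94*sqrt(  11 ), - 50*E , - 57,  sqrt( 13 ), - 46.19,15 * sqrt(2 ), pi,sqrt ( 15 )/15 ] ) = [ - 94*sqrt( 11 ), - 50*E, -57, - 46.19, - 1, sqrt( 15 )/15 , sqrt(3),  sqrt( 5 ), pi, sqrt( 13),sqrt( 13 ),sqrt ( 15 ),  15*sqrt (2),24*sqrt( 2),44 , 93 ]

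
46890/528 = 88+71/88 = 88.81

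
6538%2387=1764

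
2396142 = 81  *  29582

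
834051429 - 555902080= 278149349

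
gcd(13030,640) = 10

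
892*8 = 7136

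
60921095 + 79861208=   140782303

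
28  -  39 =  - 11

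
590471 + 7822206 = 8412677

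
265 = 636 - 371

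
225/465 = 15/31 = 0.48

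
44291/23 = 44291/23 = 1925.70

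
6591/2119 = 507/163 = 3.11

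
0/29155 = 0  =  0.00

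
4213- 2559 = 1654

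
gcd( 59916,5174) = 2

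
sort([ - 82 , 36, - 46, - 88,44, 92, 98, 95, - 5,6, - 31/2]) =[ - 88, - 82, - 46,-31/2, -5,  6, 36, 44,92,95, 98]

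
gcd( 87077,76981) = 1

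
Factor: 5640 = 2^3*3^1*5^1*47^1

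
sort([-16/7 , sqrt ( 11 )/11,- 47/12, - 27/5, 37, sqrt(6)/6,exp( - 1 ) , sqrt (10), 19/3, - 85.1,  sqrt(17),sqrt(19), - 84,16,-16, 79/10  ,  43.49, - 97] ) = [ - 97, - 85.1, - 84, - 16, -27/5, - 47/12, - 16/7, sqrt( 11)/11,exp( - 1 ), sqrt (6 )/6, sqrt(10 ),  sqrt(17), sqrt (19 ), 19/3, 79/10, 16, 37, 43.49 ]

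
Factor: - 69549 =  - 3^1 * 97^1*239^1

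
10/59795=2/11959=0.00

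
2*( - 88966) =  - 177932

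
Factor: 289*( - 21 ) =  - 3^1*7^1*17^2= -6069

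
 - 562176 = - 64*8784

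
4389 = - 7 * ( - 627) 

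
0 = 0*( - 9939)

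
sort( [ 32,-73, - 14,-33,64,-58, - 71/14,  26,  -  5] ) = [-73 , - 58, - 33, - 14, - 71/14, - 5,26,32,64]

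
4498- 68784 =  - 64286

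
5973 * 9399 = 56140227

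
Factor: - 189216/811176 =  - 2^2* 3^3 * 463^( -1) = -108/463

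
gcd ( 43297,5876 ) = 1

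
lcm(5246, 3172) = 136396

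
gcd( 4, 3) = 1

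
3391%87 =85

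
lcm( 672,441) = 14112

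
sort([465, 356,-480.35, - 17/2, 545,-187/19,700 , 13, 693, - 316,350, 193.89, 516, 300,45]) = [-480.35,  -  316, - 187/19, - 17/2,13, 45, 193.89,300, 350, 356, 465, 516, 545,693, 700]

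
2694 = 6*449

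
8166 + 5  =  8171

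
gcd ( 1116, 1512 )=36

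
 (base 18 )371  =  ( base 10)1099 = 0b10001001011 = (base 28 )1B7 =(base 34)wb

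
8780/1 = 8780 =8780.00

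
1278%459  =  360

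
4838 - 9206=  -  4368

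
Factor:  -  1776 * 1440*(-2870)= 2^10*3^3*5^2 * 7^1*37^1 * 41^1 = 7339852800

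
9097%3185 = 2727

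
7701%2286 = 843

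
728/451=728/451= 1.61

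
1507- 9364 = - 7857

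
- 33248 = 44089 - 77337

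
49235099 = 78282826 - 29047727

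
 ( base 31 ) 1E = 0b101101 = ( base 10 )45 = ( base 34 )1B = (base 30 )1f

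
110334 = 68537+41797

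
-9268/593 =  - 9268/593 = - 15.63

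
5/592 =5/592 = 0.01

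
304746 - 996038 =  - 691292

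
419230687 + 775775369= 1195006056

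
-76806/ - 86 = 893  +  4/43 =893.09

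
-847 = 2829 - 3676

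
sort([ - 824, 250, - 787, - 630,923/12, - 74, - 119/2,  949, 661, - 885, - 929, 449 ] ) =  [ - 929, - 885, - 824, - 787, - 630, - 74, - 119/2, 923/12, 250,  449, 661, 949 ] 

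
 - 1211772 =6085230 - 7297002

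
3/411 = 1/137= 0.01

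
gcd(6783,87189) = 3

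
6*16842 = 101052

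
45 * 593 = 26685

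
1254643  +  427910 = 1682553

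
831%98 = 47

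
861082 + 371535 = 1232617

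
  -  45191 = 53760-98951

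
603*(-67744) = - 40849632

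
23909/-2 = - 23909/2 = - 11954.50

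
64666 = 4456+60210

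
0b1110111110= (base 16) 3BE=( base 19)2c8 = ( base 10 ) 958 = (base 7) 2536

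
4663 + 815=5478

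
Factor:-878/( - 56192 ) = 2^ (-6 ) = 1/64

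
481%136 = 73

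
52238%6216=2510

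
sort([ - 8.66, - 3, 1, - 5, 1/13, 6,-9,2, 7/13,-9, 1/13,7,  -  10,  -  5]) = [ - 10,-9, - 9,- 8.66, - 5, - 5,- 3,1/13,1/13,7/13, 1,2,6,7]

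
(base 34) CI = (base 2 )110101010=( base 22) j8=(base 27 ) FL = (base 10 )426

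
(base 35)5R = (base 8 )312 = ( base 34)5w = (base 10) 202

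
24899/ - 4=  - 24899/4   =  -  6224.75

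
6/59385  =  2/19795 =0.00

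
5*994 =4970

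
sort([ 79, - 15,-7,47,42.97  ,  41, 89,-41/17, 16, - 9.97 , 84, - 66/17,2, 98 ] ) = [ - 15, - 9.97, - 7 ,-66/17, - 41/17, 2,16, 41,  42.97,47,79,84,  89, 98] 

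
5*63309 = 316545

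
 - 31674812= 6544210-38219022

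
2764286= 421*6566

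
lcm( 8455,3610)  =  321290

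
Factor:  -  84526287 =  - 3^1*79^1*83^1*4297^1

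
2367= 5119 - 2752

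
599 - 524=75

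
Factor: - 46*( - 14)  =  2^2*7^1*23^1 = 644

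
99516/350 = 284+58/175 = 284.33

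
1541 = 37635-36094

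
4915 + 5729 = 10644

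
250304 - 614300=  - 363996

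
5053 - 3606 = 1447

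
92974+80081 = 173055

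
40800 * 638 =26030400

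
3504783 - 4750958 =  - 1246175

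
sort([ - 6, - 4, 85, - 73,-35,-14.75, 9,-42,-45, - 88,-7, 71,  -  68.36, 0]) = [ - 88,-73, - 68.36,- 45, - 42,- 35, - 14.75, - 7, - 6, - 4,0, 9,71,85 ] 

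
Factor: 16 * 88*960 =2^13  *3^1*5^1* 11^1= 1351680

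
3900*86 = 335400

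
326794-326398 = 396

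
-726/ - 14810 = 363/7405  =  0.05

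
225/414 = 25/46 = 0.54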